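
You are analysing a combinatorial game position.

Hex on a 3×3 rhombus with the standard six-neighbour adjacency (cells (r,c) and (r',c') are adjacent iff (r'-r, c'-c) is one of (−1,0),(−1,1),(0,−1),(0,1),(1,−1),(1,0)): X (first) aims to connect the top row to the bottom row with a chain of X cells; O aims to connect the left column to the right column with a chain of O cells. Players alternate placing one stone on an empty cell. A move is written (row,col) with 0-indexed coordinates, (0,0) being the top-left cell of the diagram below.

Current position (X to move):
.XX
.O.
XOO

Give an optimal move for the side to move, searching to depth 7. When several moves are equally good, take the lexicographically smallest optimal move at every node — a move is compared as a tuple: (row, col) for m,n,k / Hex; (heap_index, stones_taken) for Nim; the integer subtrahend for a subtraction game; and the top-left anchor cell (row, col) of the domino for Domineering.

X's best at [.XX/.O./XOO]: (1,0)

p1 X@[.XX/.O./XOO]: (0,0)[XXX/.O./XOO]-1 (1,0)[.XX/XO./XOO]+1* (1,2)[.XX/.OX/XOO]-1
p2 O@[.XX/XO./XOO] terminal -1; root [.XX/.O./XOO] d7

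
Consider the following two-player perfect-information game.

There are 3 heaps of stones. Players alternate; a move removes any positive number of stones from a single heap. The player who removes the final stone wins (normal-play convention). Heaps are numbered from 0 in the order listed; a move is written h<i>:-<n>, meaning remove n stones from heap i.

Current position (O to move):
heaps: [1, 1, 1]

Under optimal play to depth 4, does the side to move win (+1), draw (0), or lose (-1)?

[(1,1,1)] O move#1: h0:-1:+1/(0,1,1)*, h1:-1:+1/(1,0,1), h2:-1:+1/(1,1,0)
[(0,1,1)] X move#2: h1:-1:-1/(0,0,1)*, h2:-1:-1/(0,1,0)
[(0,0,1)] O move#3: h2:-1:+1/(0,0,0)*
[(0,0,0)] end (terminal -1, X#4); searched (1,1,1) to 4

value((1,1,1), O) = +1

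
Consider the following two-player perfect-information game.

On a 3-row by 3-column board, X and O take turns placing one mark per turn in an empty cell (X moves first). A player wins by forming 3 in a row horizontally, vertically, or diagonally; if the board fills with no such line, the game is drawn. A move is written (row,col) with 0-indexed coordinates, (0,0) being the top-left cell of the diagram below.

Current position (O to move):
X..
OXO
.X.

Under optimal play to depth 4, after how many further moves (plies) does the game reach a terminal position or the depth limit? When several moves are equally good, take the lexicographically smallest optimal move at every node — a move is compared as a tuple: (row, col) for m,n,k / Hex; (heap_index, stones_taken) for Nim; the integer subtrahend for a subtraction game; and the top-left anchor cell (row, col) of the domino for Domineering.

PV length from [X../OXO/.X.]: 4 plies

p1 O@[X../OXO/.X.]: (0,1)[XO./OXO/.X.]-1* (0,2)[X.O/OXO/.X.]-1 (2,0)[X../OXO/OX.]-1 (2,2)[X../OXO/.XO]-1
p2 X@[XO./OXO/.X.]: (0,2)[XOX/OXO/.X.]+1* (2,0)[XO./OXO/XX.]+1 (2,2)[XO./OXO/.XX]+1
p3 O@[XOX/OXO/.X.]: (2,0)[XOX/OXO/OX.]-1* (2,2)[XOX/OXO/.XO]-1
p4 X@[XOX/OXO/OX.]: (2,2)[XOX/OXO/OXX]+1*
p5 O@[XOX/OXO/OXX] terminal -1; root [X../OXO/.X.] d4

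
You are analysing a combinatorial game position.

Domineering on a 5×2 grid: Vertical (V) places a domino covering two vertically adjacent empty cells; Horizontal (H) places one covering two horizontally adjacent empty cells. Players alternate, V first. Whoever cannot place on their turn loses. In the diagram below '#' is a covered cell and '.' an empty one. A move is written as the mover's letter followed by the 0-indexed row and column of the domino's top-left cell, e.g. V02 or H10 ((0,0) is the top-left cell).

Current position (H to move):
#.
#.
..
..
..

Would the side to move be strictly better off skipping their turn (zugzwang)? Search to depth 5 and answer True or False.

zugzwang(#./#./../../.., H) = False

[#./#./../../..] H move#1: H20:-1/#./#./##/../.., H30:+1/#./#./../##/..*, H40:-1/#./#./../../##
[#./#./../##/..] V move#2: V01:-1/##/##/../##/..*, V11:-1/#./##/.#/##/..
[##/##/../##/..] H move#3: H20:+1/##/##/##/##/..*, H40:+1/##/##/../##/##
[##/##/##/##/..] end (terminal -1, V#4); searched #./#./../../.. to 5
suppose H passes — search the same position with V to move:
pass> [#./#./../../..] V move#1: V01:-1/##/##/../../.., V11:-1/#./##/.#/../.., V20:+1/#./#./#./#./..*, V21:+1/#./#./.#/.#/.., V30:+1/#./#./../#./#., V31:+1/#./#./../.#/.#
pass> [#./#./#./#./..] H move#2: H40:-1/#./#./#./#./##*
pass> [#./#./#./#./##] V move#3: V01:+1/##/##/#./#./##*, V11:+1/#./##/##/#./##, V21:+1/#./#./##/##/##
pass> [##/##/#./#./##] end (terminal -1, H#4); searched #./#./../../.. to 5
for H: play +1, pass -1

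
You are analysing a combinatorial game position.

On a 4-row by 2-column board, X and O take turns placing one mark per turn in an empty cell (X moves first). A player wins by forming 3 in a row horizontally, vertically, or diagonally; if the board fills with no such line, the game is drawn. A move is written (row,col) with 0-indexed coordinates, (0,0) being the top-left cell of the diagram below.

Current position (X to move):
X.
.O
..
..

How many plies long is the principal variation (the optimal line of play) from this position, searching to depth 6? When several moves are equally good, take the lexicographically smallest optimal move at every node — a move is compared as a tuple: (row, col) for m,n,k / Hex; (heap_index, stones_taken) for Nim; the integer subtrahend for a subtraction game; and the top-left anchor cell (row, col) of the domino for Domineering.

PV length from [X./.O/../..]: 6 plies

p1 X@[X./.O/../..]: (0,1)[XX/.O/../..]+0* (1,0)[X./XO/../..]+0 (2,0)[X./.O/X./..]+0 (2,1)[X./.O/.X/..]+0 (3,0)[X./.O/../X.]-1 (3,1)[X./.O/../.X]+0
p2 O@[XX/.O/../..]: (1,0)[XX/OO/../..]+0* (2,0)[XX/.O/O./..]+0 (2,1)[XX/.O/.O/..]+0 (3,0)[XX/.O/../O.]+0 (3,1)[XX/.O/../.O]+0
p3 X@[XX/OO/../..]: (2,0)[XX/OO/X./..]+0* (2,1)[XX/OO/.X/..]+0 (3,0)[XX/OO/../X.]+0 (3,1)[XX/OO/../.X]+0
p4 O@[XX/OO/X./..]: (2,1)[XX/OO/XO/..]+0* (3,0)[XX/OO/X./O.]+0 (3,1)[XX/OO/X./.O]+0
p5 X@[XX/OO/XO/..]: (3,0)[XX/OO/XO/X.]-1 (3,1)[XX/OO/XO/.X]+0*
p6 O@[XX/OO/XO/.X]: (3,0)[XX/OO/XO/OX]+0*
p7 X@[XX/OO/XO/OX] terminal +0; root [X./.O/../..] d6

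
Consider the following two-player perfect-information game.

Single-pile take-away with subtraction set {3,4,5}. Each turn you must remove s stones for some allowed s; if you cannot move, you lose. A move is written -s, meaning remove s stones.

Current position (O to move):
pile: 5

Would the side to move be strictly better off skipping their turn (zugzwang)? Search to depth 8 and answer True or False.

zugzwang(5, O) = False

ply 1, O at 5 | -3=+1→2*; -4=+1→1; -5=+1→0
ply 2: 2 is terminal -1 (X); from 5 depth 8
suppose O passes — search the same position with X to move:
pass> ply 1, X at 5 | -3=+1→2*; -4=+1→1; -5=+1→0
pass> ply 2: 2 is terminal -1 (O); from 5 depth 8
for O: play +1, pass -1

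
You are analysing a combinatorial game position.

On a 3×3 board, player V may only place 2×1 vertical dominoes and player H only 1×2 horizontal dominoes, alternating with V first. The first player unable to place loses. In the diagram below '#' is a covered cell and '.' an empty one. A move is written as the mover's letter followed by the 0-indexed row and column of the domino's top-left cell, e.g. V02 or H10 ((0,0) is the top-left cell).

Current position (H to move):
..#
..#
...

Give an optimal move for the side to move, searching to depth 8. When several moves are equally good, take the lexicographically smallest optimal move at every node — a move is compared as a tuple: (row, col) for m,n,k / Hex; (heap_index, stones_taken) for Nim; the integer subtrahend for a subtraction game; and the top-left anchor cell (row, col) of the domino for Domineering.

H's best at [..#/..#/...]: H10

p1 H@[..#/..#/...]: H00[###/..#/...]-1 H10[..#/###/...]+1* H20[..#/..#/##.]-1 H21[..#/..#/.##]-1
p2 V@[..#/###/...] terminal -1; root [..#/..#/...] d8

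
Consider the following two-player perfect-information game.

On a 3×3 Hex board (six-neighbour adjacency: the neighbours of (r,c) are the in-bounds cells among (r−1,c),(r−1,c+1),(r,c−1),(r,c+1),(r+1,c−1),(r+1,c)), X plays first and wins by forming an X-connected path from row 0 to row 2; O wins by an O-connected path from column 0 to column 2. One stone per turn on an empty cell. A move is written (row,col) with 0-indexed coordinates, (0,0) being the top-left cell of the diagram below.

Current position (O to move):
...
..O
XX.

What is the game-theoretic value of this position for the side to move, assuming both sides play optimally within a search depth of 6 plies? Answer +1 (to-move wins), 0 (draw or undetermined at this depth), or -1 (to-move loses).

[.../..O/XX.] O move#1: (0,0):-1/O../..O/XX., (0,1):+1/.O./..O/XX.*, (0,2):-1/..O/..O/XX., (1,0):-1/.../O.O/XX., (1,1):-1/.../.OO/XX., (2,2):-1/.../..O/XXO
[.O./..O/XX.] X move#2: (0,0):-1/XO./..O/XX.*, (0,2):-1/.OX/..O/XX., (1,0):-1/.O./X.O/XX., (1,1):-1/.O./.XO/XX., (2,2):-1/.O./..O/XXX
[XO./..O/XX.] O move#3: (0,2):-1/XOO/..O/XX., (1,0):+1/XO./O.O/XX.*, (1,1):-1/XO./.OO/XX., (2,2):-1/XO./..O/XXO
[XO./O.O/XX.] X move#4: (0,2):-1/XOX/O.O/XX.*, (1,1):-1/XO./OXO/XX., (2,2):-1/XO./O.O/XXX
[XOX/O.O/XX.] O move#5: (1,1):+1/XOX/OOO/XX.*, (2,2):-1/XOX/O.O/XXO
[XOX/OOO/XX.] end (terminal -1, X#6); searched .../..O/XX. to 6

value(.../..O/XX., O) = +1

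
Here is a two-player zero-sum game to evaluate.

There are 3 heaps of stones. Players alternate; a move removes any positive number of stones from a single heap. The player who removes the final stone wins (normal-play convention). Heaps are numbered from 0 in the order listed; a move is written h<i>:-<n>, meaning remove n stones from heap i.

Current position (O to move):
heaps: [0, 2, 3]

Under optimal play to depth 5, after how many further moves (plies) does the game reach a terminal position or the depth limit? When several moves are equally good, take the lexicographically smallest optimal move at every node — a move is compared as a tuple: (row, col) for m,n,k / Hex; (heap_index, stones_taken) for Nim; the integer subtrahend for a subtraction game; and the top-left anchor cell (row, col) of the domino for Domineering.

p1 O@[(0,2,3)]: h1:-1[(0,1,3)]-1 h1:-2[(0,0,3)]-1 h2:-1[(0,2,2)]+1* h2:-2[(0,2,1)]-1 h2:-3[(0,2,0)]-1
p2 X@[(0,2,2)]: h1:-1[(0,1,2)]-1* h1:-2[(0,0,2)]-1 h2:-1[(0,2,1)]-1 h2:-2[(0,2,0)]-1
p3 O@[(0,1,2)]: h1:-1[(0,0,2)]-1 h2:-1[(0,1,1)]+1* h2:-2[(0,1,0)]-1
p4 X@[(0,1,1)]: h1:-1[(0,0,1)]-1* h2:-1[(0,1,0)]-1
p5 O@[(0,0,1)]: h2:-1[(0,0,0)]+1*
p6 X@[(0,0,0)] terminal -1; root [(0,2,3)] d5

PV length from [(0,2,3)]: 5 plies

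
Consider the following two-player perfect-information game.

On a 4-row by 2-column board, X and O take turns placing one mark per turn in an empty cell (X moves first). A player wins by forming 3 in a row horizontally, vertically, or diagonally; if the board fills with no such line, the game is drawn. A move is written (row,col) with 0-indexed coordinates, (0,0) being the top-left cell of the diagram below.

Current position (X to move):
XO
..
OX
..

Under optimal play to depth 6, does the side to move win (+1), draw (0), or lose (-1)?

value(XO/../OX/.., X) = 0

ply 1, X at XO/../OX/.. | (1,0)=+0→XO/X./OX/..*; (1,1)=+0→XO/.X/OX/..; (3,0)=+0→XO/../OX/X.; (3,1)=+0→XO/../OX/.X
ply 2, O at XO/X./OX/.. | (1,1)=+0→XO/XO/OX/..*; (3,0)=+0→XO/X./OX/O.; (3,1)=+0→XO/X./OX/.O
ply 3, X at XO/XO/OX/.. | (3,0)=+0→XO/XO/OX/X.*; (3,1)=+0→XO/XO/OX/.X
ply 4, O at XO/XO/OX/X. | (3,1)=+0→XO/XO/OX/XO*
ply 5: XO/XO/OX/XO is terminal +0 (X); from XO/../OX/.. depth 6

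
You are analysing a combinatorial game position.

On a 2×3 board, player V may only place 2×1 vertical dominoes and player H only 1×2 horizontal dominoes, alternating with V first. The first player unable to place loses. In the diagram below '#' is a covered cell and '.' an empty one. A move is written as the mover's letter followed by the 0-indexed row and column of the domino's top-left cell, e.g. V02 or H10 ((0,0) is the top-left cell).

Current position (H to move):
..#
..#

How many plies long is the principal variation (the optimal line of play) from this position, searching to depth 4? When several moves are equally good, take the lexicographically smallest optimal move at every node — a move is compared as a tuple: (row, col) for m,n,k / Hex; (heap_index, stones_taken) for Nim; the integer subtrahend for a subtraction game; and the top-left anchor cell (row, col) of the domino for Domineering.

PV length from [..#/..#]: 1 ply

ply 1, H at ..#/..# | H00=+1→###/..#*; H10=+1→..#/###
ply 2: ###/..# is terminal -1 (V); from ..#/..# depth 4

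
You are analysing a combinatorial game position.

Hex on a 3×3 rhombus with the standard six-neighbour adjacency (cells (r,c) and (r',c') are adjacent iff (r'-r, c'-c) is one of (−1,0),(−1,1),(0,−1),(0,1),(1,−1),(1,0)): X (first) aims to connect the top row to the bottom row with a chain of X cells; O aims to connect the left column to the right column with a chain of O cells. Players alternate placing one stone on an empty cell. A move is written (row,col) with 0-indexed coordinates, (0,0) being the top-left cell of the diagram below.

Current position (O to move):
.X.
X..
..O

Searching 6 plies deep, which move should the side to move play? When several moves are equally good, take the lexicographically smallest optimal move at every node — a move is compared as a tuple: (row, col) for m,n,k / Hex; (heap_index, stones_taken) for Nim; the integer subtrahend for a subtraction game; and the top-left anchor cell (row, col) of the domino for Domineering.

p1 O@[.X./X../..O]: (0,0)[OX./X../..O]-1 (0,2)[.XO/X../..O]-1 (1,1)[.X./XO./..O]-1 (1,2)[.X./X.O/..O]-1 (2,0)[.X./X../O.O]+1* (2,1)[.X./X../.OO]-1
p2 X@[.X./X../O.O]: (0,0)[XX./X../O.O]-1* (0,2)[.XX/X../O.O]-1 (1,1)[.X./XX./O.O]-1 (1,2)[.X./X.X/O.O]-1 (2,1)[.X./X../OXO]-1
p3 O@[XX./X../O.O]: (0,2)[XXO/X../O.O]+1* (1,1)[XX./XO./O.O]+1 (1,2)[XX./X.O/O.O]+1 (2,1)[XX./X../OOO]+1
p4 X@[XXO/X../O.O]: (1,1)[XXO/XX./O.O]-1* (1,2)[XXO/X.X/O.O]-1 (2,1)[XXO/X../OXO]-1
p5 O@[XXO/XX./O.O]: (1,2)[XXO/XXO/O.O]-1 (2,1)[XXO/XX./OOO]+1*
p6 X@[XXO/XX./OOO] terminal -1; root [.X./X../..O] d6

O's best at [.X./X../..O]: (2,0)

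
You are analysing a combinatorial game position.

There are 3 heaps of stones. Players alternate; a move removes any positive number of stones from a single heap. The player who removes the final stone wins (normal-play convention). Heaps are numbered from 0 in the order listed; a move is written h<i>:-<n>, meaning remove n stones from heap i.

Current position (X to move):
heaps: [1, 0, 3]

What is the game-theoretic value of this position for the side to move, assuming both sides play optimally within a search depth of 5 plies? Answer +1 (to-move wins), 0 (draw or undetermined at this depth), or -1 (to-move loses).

[(1,0,3)] X move#1: h0:-1:-1/(0,0,3), h2:-1:-1/(1,0,2), h2:-2:+1/(1,0,1)*, h2:-3:-1/(1,0,0)
[(1,0,1)] O move#2: h0:-1:-1/(0,0,1)*, h2:-1:-1/(1,0,0)
[(0,0,1)] X move#3: h2:-1:+1/(0,0,0)*
[(0,0,0)] end (terminal -1, O#4); searched (1,0,3) to 5

value((1,0,3), X) = +1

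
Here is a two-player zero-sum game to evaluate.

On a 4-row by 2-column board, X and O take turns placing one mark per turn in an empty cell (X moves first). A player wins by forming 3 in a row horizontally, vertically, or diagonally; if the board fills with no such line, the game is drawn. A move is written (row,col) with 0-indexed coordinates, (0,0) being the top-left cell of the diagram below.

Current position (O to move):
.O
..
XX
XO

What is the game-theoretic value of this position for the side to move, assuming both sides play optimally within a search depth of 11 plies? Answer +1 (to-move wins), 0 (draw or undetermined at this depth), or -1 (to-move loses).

p1 O@[.O/../XX/XO]: (0,0)[OO/../XX/XO]-1 (1,0)[.O/O./XX/XO]+0* (1,1)[.O/.O/XX/XO]-1
p2 X@[.O/O./XX/XO]: (0,0)[XO/O./XX/XO]+0* (1,1)[.O/OX/XX/XO]+0
p3 O@[XO/O./XX/XO]: (1,1)[XO/OO/XX/XO]+0*
p4 X@[XO/OO/XX/XO] terminal +0; root [.O/../XX/XO] d11

value(.O/../XX/XO, O) = 0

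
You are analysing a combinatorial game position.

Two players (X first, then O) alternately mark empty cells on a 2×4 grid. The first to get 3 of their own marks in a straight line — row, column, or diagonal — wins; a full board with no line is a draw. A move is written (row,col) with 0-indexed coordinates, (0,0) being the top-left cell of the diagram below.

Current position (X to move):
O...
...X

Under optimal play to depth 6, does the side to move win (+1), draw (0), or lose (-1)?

p1 X@[O.../...X]: (0,1)[OX../...X]+0* (0,2)[O.X./...X]+0 (0,3)[O..X/...X]+0 (1,0)[O.../X..X]+0 (1,1)[O.../.X.X]+0 (1,2)[O.../..XX]+0
p2 O@[OX../...X]: (0,2)[OXO./...X]+0* (0,3)[OX.O/...X]+0 (1,0)[OX../O..X]+0 (1,1)[OX../.O.X]+0 (1,2)[OX../..OX]+0
p3 X@[OXO./...X]: (0,3)[OXOX/...X]+0* (1,0)[OXO./X..X]+0 (1,1)[OXO./.X.X]+0 (1,2)[OXO./..XX]+0
p4 O@[OXOX/...X]: (1,0)[OXOX/O..X]+0* (1,1)[OXOX/.O.X]+0 (1,2)[OXOX/..OX]+0
p5 X@[OXOX/O..X]: (1,1)[OXOX/OX.X]+0* (1,2)[OXOX/O.XX]+0
p6 O@[OXOX/OX.X]: (1,2)[OXOX/OXOX]+0*
p7 X@[OXOX/OXOX] terminal +0; root [O.../...X] d6

value(O.../...X, X) = 0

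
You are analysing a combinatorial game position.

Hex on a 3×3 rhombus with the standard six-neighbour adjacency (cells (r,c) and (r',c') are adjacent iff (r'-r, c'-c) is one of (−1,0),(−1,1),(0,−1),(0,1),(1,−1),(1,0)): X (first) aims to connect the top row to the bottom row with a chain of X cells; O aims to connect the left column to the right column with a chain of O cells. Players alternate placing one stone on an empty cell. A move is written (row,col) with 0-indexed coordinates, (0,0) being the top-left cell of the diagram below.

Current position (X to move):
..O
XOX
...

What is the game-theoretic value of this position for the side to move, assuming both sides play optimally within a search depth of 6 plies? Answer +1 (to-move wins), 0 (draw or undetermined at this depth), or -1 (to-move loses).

[..O/XOX/...] X move#1: (0,0):-1/X.O/XOX/..., (0,1):-1/.XO/XOX/..., (2,0):+1/..O/XOX/X..*, (2,1):-1/..O/XOX/.X., (2,2):-1/..O/XOX/..X
[..O/XOX/X..] O move#2: (0,0):-1/O.O/XOX/X..*, (0,1):-1/.OO/XOX/X.., (2,1):-1/..O/XOX/XO., (2,2):-1/..O/XOX/X.O
[O.O/XOX/X..] X move#3: (0,1):+1/OXO/XOX/X..*, (2,1):-1/O.O/XOX/XX., (2,2):-1/O.O/XOX/X.X
[OXO/XOX/X..] end (terminal -1, O#4); searched ..O/XOX/... to 6

value(..O/XOX/..., X) = +1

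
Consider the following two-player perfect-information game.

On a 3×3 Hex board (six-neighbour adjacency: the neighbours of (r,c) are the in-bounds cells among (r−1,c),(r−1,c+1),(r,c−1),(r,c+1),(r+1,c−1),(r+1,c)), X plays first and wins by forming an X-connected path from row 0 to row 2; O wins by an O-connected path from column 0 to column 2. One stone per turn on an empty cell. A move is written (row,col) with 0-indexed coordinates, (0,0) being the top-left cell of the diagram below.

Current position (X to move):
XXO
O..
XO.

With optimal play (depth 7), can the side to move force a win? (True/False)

p1 X@[XXO/O../XO.]: (1,1)[XXO/OX./XO.]+1* (1,2)[XXO/O.X/XO.]-1 (2,2)[XXO/O../XOX]-1
p2 O@[XXO/OX./XO.] terminal -1; root [XXO/O../XO.] d7

X winning at [XXO/O../XO.]: True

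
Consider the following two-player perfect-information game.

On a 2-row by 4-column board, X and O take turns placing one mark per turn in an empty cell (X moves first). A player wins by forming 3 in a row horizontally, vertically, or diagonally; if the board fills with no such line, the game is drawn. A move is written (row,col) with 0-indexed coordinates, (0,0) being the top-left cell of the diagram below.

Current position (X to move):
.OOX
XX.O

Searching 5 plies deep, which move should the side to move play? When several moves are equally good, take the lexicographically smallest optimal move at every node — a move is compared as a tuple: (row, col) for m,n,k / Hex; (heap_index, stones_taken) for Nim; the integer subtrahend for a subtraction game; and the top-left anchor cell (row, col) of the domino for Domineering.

[.OOX/XX.O] X move#1: (0,0):+0/XOOX/XX.O, (1,2):+1/.OOX/XXXO*
[.OOX/XXXO] end (terminal -1, O#2); searched .OOX/XX.O to 5

X's best at [.OOX/XX.O]: (1,2)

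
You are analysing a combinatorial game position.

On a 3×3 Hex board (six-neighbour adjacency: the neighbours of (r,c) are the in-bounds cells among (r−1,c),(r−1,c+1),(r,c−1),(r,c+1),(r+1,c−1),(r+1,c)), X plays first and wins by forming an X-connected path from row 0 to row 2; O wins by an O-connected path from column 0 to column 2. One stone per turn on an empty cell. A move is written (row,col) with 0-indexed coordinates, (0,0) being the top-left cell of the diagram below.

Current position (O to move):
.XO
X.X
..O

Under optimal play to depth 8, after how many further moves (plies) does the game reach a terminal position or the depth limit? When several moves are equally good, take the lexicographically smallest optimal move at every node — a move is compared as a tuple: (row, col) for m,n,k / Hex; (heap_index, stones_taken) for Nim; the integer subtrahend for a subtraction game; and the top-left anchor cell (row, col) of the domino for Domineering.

[.XO/X.X/..O] O move#1: (0,0):-1/OXO/X.X/..O, (1,1):-1/.XO/XOX/..O, (2,0):+1/.XO/X.X/O.O*, (2,1):-1/.XO/X.X/.OO
[.XO/X.X/O.O] X move#2: (0,0):-1/XXO/X.X/O.O*, (1,1):-1/.XO/XXX/O.O, (2,1):-1/.XO/X.X/OXO
[XXO/X.X/O.O] O move#3: (1,1):+1/XXO/XOX/O.O*, (2,1):+1/XXO/X.X/OOO
[XXO/XOX/O.O] end (terminal -1, X#4); searched .XO/X.X/..O to 8

PV length from [.XO/X.X/..O]: 3 plies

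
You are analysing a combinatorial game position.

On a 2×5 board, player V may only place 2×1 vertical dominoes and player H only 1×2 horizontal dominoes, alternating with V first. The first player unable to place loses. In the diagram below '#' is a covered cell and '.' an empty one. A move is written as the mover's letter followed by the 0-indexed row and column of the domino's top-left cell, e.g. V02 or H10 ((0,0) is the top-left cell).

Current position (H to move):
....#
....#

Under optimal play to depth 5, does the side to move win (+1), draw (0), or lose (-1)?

value(....#/....#, H) = +1

[....#/....#] H move#1: H00:-1/##..#/....#, H01:+1/.##.#/....#*, H02:-1/..###/....#, H10:-1/....#/##..#, H11:+1/....#/.##.#, H12:-1/....#/..###
[.##.#/....#] V move#2: V00:-1/###.#/#...#*, V03:-1/.####/...##
[###.#/#...#] H move#3: H11:-1/###.#/###.#, H12:+1/###.#/#.###*
[###.#/#.###] end (terminal -1, V#4); searched ....#/....# to 5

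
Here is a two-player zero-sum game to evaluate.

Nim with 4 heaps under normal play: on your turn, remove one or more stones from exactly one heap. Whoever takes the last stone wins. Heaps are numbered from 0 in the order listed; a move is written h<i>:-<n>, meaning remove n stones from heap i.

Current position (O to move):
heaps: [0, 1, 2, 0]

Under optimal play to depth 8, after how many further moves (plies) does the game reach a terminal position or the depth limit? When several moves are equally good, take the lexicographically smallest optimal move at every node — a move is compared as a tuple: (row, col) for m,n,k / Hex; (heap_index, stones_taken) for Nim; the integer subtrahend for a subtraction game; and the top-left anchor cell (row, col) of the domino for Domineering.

PV length from [(0,1,2,0)]: 3 plies

p1 O@[(0,1,2,0)]: h1:-1[(0,0,2,0)]-1 h2:-1[(0,1,1,0)]+1* h2:-2[(0,1,0,0)]-1
p2 X@[(0,1,1,0)]: h1:-1[(0,0,1,0)]-1* h2:-1[(0,1,0,0)]-1
p3 O@[(0,0,1,0)]: h2:-1[(0,0,0,0)]+1*
p4 X@[(0,0,0,0)] terminal -1; root [(0,1,2,0)] d8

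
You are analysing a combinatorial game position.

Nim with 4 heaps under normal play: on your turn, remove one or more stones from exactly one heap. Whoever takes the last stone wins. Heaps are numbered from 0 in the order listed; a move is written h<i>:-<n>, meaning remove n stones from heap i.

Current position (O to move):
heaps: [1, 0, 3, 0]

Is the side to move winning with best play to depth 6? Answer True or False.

[(1,0,3,0)] O move#1: h0:-1:-1/(0,0,3,0), h2:-1:-1/(1,0,2,0), h2:-2:+1/(1,0,1,0)*, h2:-3:-1/(1,0,0,0)
[(1,0,1,0)] X move#2: h0:-1:-1/(0,0,1,0)*, h2:-1:-1/(1,0,0,0)
[(0,0,1,0)] O move#3: h2:-1:+1/(0,0,0,0)*
[(0,0,0,0)] end (terminal -1, X#4); searched (1,0,3,0) to 6

O winning at [(1,0,3,0)]: True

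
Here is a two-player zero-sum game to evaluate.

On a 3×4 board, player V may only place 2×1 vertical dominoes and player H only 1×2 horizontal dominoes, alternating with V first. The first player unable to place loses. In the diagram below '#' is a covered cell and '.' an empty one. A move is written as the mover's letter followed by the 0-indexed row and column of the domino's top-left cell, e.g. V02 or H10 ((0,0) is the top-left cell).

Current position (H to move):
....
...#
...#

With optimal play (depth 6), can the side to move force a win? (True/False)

H winning at [..../...#/...#]: True

p1 H@[..../...#/...#]: H00[##../...#/...#]-1 H01[.##./...#/...#]-1 H02[..##/...#/...#]-1 H10[..../##.#/...#]+1* H11[..../.###/...#]+1 H20[..../...#/##.#]-1 H21[..../...#/.###]-1
p2 V@[..../##.#/...#]: V02[..#./####/...#]-1* V12[..../####/..##]-1
p3 H@[..#./####/...#]: H00[###./####/...#]+1* H20[..#./####/##.#]+1 H21[..#./####/.###]+1
p4 V@[###./####/...#] terminal -1; root [..../...#/...#] d6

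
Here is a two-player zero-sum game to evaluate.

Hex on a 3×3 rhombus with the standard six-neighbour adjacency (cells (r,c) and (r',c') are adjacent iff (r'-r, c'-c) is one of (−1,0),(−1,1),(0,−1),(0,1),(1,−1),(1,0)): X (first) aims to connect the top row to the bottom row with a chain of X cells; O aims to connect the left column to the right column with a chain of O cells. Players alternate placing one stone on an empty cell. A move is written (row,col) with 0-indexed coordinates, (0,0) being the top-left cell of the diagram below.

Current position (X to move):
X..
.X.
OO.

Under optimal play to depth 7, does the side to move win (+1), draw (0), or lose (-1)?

value(X../.X./OO., X) = -1

ply 1, X at X../.X./OO. | (0,1)=-1→XX./.X./OO.*; (0,2)=-1→X.X/.X./OO.; (1,0)=-1→X../XX./OO.; (1,2)=-1→X../.XX/OO.; (2,2)=-1→X../.X./OOX
ply 2, O at XX./.X./OO. | (0,2)=+1→XXO/.X./OO.*; (1,0)=+1→XX./OX./OO.; (1,2)=+1→XX./.XO/OO.; (2,2)=+1→XX./.X./OOO
ply 3, X at XXO/.X./OO. | (1,0)=-1→XXO/XX./OO.*; (1,2)=-1→XXO/.XX/OO.; (2,2)=-1→XXO/.X./OOX
ply 4, O at XXO/XX./OO. | (1,2)=+1→XXO/XXO/OO.*; (2,2)=+1→XXO/XX./OOO
ply 5: XXO/XXO/OO. is terminal -1 (X); from X../.X./OO. depth 7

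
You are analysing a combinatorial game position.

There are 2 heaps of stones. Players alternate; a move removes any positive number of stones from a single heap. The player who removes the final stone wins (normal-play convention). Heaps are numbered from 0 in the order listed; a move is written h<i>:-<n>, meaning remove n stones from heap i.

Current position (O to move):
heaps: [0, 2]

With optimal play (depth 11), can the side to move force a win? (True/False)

O winning at [(0,2)]: True

ply 1, O at (0,2) | h1:-1=-1→(0,1); h1:-2=+1→(0,0)*
ply 2: (0,0) is terminal -1 (X); from (0,2) depth 11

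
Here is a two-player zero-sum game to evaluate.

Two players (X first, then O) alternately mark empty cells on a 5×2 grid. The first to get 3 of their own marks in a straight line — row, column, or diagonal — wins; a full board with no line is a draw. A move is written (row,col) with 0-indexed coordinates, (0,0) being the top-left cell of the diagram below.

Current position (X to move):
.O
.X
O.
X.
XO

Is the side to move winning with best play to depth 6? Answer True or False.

p1 X@[.O/.X/O./X./XO]: (0,0)[XO/.X/O./X./XO]+0* (1,0)[.O/XX/O./X./XO]+0 (2,1)[.O/.X/OX/X./XO]+0 (3,1)[.O/.X/O./XX/XO]+0
p2 O@[XO/.X/O./X./XO]: (1,0)[XO/OX/O./X./XO]+0* (2,1)[XO/.X/OO/X./XO]+0 (3,1)[XO/.X/O./XO/XO]+0
p3 X@[XO/OX/O./X./XO]: (2,1)[XO/OX/OX/X./XO]+0* (3,1)[XO/OX/O./XX/XO]+0
p4 O@[XO/OX/OX/X./XO]: (3,1)[XO/OX/OX/XO/XO]+0*
p5 X@[XO/OX/OX/XO/XO] terminal +0; root [.O/.X/O./X./XO] d6

X winning at [.O/.X/O./X./XO]: False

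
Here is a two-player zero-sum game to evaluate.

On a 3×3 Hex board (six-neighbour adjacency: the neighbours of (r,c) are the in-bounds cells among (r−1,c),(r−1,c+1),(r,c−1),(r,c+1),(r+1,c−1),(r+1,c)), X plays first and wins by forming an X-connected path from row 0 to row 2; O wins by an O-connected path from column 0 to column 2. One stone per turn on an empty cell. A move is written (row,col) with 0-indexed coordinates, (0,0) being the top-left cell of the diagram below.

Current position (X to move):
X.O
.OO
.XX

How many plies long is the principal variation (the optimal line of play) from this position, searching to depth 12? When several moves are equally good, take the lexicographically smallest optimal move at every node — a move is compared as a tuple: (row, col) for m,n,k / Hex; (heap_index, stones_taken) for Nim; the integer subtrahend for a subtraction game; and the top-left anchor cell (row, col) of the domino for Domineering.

PV length from [X.O/.OO/.XX]: 2 plies

p1 X@[X.O/.OO/.XX]: (0,1)[XXO/.OO/.XX]-1* (1,0)[X.O/XOO/.XX]-1 (2,0)[X.O/.OO/XXX]-1
p2 O@[XXO/.OO/.XX]: (1,0)[XXO/OOO/.XX]+1* (2,0)[XXO/.OO/OXX]+1
p3 X@[XXO/OOO/.XX] terminal -1; root [X.O/.OO/.XX] d12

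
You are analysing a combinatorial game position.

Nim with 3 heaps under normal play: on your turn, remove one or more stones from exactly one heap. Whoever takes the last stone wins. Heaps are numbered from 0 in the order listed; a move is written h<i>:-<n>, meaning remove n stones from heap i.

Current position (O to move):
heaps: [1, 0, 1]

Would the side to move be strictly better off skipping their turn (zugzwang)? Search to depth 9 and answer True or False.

zugzwang((1,0,1), O) = True

p1 O@[(1,0,1)]: h0:-1[(0,0,1)]-1* h2:-1[(1,0,0)]-1
p2 X@[(0,0,1)]: h2:-1[(0,0,0)]+1*
p3 O@[(0,0,0)] terminal -1; root [(1,0,1)] d9
if O skipped the turn, X would face:
~ p1 X@[(1,0,1)]: h0:-1[(0,0,1)]-1* h2:-1[(1,0,0)]-1
~ p2 O@[(0,0,1)]: h2:-1[(0,0,0)]+1*
~ p3 X@[(0,0,0)] terminal -1; root [(1,0,1)] d9
compare (O): move=-1 vs pass=+1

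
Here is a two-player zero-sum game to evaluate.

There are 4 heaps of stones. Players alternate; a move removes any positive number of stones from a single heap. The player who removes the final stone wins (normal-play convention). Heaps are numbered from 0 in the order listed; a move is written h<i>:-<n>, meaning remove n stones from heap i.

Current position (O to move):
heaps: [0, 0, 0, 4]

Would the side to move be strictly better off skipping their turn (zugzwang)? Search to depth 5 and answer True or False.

[(0,0,0,4)] O move#1: h3:-1:-1/(0,0,0,3), h3:-2:-1/(0,0,0,2), h3:-3:-1/(0,0,0,1), h3:-4:+1/(0,0,0,0)*
[(0,0,0,0)] end (terminal -1, X#2); searched (0,0,0,4) to 5
suppose O passes — search the same position with X to move:
pass> [(0,0,0,4)] X move#1: h3:-1:-1/(0,0,0,3), h3:-2:-1/(0,0,0,2), h3:-3:-1/(0,0,0,1), h3:-4:+1/(0,0,0,0)*
pass> [(0,0,0,0)] end (terminal -1, O#2); searched (0,0,0,4) to 5
for O: play +1, pass -1

zugzwang((0,0,0,4), O) = False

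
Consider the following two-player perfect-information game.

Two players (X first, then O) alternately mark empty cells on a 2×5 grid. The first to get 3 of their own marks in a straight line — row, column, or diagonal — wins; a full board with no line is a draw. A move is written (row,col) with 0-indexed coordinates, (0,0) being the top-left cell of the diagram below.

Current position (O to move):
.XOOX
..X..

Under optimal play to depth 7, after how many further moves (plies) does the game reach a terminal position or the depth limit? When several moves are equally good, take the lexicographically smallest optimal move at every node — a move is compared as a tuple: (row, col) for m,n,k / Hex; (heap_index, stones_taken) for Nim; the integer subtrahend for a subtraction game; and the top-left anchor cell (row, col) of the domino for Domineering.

PV length from [.XOOX/..X..]: 5 plies

p1 O@[.XOOX/..X..]: (0,0)[OXOOX/..X..]-1 (1,0)[.XOOX/O.X..]-1 (1,1)[.XOOX/.OX..]+0* (1,3)[.XOOX/..XO.]+0 (1,4)[.XOOX/..X.O]-1
p2 X@[.XOOX/.OX..]: (0,0)[XXOOX/.OX..]+0* (1,0)[.XOOX/XOX..]+0 (1,3)[.XOOX/.OXX.]+0 (1,4)[.XOOX/.OX.X]+0
p3 O@[XXOOX/.OX..]: (1,0)[XXOOX/OOX..]+0* (1,3)[XXOOX/.OXO.]+0 (1,4)[XXOOX/.OX.O]+0
p4 X@[XXOOX/OOX..]: (1,3)[XXOOX/OOXX.]+0* (1,4)[XXOOX/OOX.X]+0
p5 O@[XXOOX/OOXX.]: (1,4)[XXOOX/OOXXO]+0*
p6 X@[XXOOX/OOXXO] terminal +0; root [.XOOX/..X..] d7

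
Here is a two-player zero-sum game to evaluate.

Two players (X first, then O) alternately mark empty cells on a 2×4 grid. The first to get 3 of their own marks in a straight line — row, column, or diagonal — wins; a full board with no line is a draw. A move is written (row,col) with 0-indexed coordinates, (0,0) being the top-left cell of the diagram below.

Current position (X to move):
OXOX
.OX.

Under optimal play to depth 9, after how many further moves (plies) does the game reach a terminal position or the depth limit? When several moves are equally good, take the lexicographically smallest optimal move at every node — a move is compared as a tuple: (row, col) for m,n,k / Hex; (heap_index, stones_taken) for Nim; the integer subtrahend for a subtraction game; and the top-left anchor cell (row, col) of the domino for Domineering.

ply 1, X at OXOX/.OX. | (1,0)=+0→OXOX/XOX.*; (1,3)=+0→OXOX/.OXX
ply 2, O at OXOX/XOX. | (1,3)=+0→OXOX/XOXO*
ply 3: OXOX/XOXO is terminal +0 (X); from OXOX/.OX. depth 9

PV length from [OXOX/.OX.]: 2 plies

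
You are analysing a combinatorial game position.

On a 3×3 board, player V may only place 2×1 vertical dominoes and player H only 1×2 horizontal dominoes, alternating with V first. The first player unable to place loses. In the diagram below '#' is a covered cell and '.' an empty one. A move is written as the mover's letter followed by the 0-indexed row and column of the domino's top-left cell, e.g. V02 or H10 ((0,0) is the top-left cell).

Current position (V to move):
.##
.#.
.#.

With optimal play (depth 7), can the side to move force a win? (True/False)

V winning at [.##/.#./.#.]: True

[.##/.#./.#.] V move#1: V00:+1/###/##./.#.*, V10:+1/.##/##./##., V12:+1/.##/.##/.##
[###/##./.#.] end (terminal -1, H#2); searched .##/.#./.#. to 7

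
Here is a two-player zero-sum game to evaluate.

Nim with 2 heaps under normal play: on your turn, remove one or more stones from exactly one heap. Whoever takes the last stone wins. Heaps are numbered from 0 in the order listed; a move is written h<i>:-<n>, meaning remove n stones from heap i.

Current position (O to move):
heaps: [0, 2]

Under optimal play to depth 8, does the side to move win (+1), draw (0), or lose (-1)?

p1 O@[(0,2)]: h1:-1[(0,1)]-1 h1:-2[(0,0)]+1*
p2 X@[(0,0)] terminal -1; root [(0,2)] d8

value((0,2), O) = +1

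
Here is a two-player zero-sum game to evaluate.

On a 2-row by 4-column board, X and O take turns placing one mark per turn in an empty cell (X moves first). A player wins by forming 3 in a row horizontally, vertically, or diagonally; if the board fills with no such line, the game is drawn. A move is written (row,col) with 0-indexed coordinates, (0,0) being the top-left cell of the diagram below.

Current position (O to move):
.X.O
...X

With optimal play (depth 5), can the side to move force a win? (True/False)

ply 1, O at .X.O/...X | (0,0)=+0→OX.O/...X*; (0,2)=+0→.XOO/...X; (1,0)=+0→.X.O/O..X; (1,1)=+0→.X.O/.O.X; (1,2)=+0→.X.O/..OX
ply 2, X at OX.O/...X | (0,2)=+0→OXXO/...X*; (1,0)=+0→OX.O/X..X; (1,1)=+0→OX.O/.X.X; (1,2)=+0→OX.O/..XX
ply 3, O at OXXO/...X | (1,0)=+0→OXXO/O..X*; (1,1)=+0→OXXO/.O.X; (1,2)=+0→OXXO/..OX
ply 4, X at OXXO/O..X | (1,1)=+0→OXXO/OX.X*; (1,2)=+0→OXXO/O.XX
ply 5, O at OXXO/OX.X | (1,2)=+0→OXXO/OXOX*
ply 6: OXXO/OXOX is terminal +0 (X); from .X.O/...X depth 5

O winning at [.X.O/...X]: False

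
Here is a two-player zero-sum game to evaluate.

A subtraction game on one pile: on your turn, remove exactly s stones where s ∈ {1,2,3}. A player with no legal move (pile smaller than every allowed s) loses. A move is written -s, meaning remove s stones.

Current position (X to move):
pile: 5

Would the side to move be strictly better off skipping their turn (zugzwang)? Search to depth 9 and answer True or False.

zugzwang(5, X) = False

[5] X move#1: -1:+1/4*, -2:-1/3, -3:-1/2
[4] O move#2: -1:-1/3*, -2:-1/2, -3:-1/1
[3] X move#3: -1:-1/2, -2:-1/1, -3:+1/0*
[0] end (terminal -1, O#4); searched 5 to 9
suppose X passes — search the same position with O to move:
pass> [5] O move#1: -1:+1/4*, -2:-1/3, -3:-1/2
pass> [4] X move#2: -1:-1/3*, -2:-1/2, -3:-1/1
pass> [3] O move#3: -1:-1/2, -2:-1/1, -3:+1/0*
pass> [0] end (terminal -1, X#4); searched 5 to 9
for X: play +1, pass -1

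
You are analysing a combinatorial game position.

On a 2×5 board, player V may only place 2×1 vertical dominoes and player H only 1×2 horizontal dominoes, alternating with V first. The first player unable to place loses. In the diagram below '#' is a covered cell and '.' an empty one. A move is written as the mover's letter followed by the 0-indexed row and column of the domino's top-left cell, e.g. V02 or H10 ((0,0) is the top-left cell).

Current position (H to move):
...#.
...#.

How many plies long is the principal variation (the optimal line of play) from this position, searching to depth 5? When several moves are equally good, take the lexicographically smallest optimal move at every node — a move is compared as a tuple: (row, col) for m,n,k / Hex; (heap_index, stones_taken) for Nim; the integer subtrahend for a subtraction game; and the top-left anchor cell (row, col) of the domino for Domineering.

ply 1, H at ...#./...#. | H00=-1→##.#./...#.*; H01=-1→.###./...#.; H10=-1→...#./##.#.; H11=-1→...#./.###.
ply 2, V at ##.#./...#. | V02=+1→####./..##.*; V04=-1→##.##/...##
ply 3, H at ####./..##. | H10=-1→####./####.*
ply 4, V at ####./####. | V04=+1→#####/#####*
ply 5: #####/##### is terminal -1 (H); from ...#./...#. depth 5

PV length from [...#./...#.]: 4 plies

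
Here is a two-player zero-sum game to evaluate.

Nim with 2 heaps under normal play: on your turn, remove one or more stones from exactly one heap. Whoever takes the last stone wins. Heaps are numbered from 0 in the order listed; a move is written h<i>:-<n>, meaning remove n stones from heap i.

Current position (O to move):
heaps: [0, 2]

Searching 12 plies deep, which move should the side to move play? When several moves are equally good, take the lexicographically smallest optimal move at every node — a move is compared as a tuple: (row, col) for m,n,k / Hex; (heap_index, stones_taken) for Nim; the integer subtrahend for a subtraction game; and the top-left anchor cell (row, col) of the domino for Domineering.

p1 O@[(0,2)]: h1:-1[(0,1)]-1 h1:-2[(0,0)]+1*
p2 X@[(0,0)] terminal -1; root [(0,2)] d12

O's best at [(0,2)]: h1:-2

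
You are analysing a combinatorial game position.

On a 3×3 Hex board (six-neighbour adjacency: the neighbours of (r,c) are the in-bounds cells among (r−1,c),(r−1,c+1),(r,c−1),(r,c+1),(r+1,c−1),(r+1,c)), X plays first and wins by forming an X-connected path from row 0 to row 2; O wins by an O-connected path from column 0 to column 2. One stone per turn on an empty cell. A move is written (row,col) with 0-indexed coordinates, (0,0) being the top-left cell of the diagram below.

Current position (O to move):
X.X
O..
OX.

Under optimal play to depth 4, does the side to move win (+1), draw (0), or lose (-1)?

value(X.X/O../OX., O) = -1

ply 1, O at X.X/O../OX. | (0,1)=-1→XOX/O../OX.*; (1,1)=-1→X.X/OO./OX.; (1,2)=-1→X.X/O.O/OX.; (2,2)=-1→X.X/O../OXO
ply 2, X at XOX/O../OX. | (1,1)=+1→XOX/OX./OX.*; (1,2)=+1→XOX/O.X/OX.; (2,2)=+1→XOX/O../OXX
ply 3: XOX/OX./OX. is terminal -1 (O); from X.X/O../OX. depth 4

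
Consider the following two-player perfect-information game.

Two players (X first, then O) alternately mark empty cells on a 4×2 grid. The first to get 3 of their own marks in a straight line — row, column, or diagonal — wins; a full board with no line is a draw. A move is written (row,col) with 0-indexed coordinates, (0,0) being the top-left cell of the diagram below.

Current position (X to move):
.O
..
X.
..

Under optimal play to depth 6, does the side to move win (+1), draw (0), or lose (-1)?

value(.O/../X./.., X) = +1

ply 1, X at .O/../X./.. | (0,0)=+0→XO/../X./..; (1,0)=+1→.O/X./X./..*; (1,1)=+0→.O/.X/X./..; (2,1)=+0→.O/../XX/..; (3,0)=+0→.O/../X./X.; (3,1)=+0→.O/../X./.X
ply 2, O at .O/X./X./.. | (0,0)=-1→OO/X./X./..*; (1,1)=-1→.O/XO/X./..; (2,1)=-1→.O/X./XO/..; (3,0)=-1→.O/X./X./O.; (3,1)=-1→.O/X./X./.O
ply 3, X at OO/X./X./.. | (1,1)=+0→OO/XX/X./..; (2,1)=+0→OO/X./XX/..; (3,0)=+1→OO/X./X./X.*; (3,1)=+0→OO/X./X./.X
ply 4: OO/X./X./X. is terminal -1 (O); from .O/../X./.. depth 6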